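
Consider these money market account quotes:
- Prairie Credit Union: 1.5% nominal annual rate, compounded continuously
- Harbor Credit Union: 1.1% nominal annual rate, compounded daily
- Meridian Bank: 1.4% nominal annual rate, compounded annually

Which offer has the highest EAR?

Prairie Credit Union

Prairie Credit Union: e^0.015 − 1 = 1.511%
Harbor Credit Union: (1 + 0.011/365)^365 − 1 = 1.106%
Meridian Bank: compounded annually, EAR = 1.400%
The highest effective annual rate is Prairie Credit Union at 1.511%.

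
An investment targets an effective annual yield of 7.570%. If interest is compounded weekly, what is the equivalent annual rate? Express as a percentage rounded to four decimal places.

7.3023%

(1 + r/52)^52 − 1 = 0.07570, so 1 + r/52 = 1.07570^(1/52).
r/52 = 0.001404, so r = 0.073023 = 7.3023%.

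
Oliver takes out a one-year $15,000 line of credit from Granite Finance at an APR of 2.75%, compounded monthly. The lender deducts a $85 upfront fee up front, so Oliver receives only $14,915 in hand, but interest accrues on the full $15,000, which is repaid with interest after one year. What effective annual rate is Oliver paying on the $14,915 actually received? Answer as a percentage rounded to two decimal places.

Amount owed after one year: 15,000 × (1 + 0.0275/12)^12 = 15,000 × 1.027849 = $15,417.74.
Effective rate on net proceeds: 15,417.74 / 14,915 − 1 = 0.033707 = 3.37%.

3.37%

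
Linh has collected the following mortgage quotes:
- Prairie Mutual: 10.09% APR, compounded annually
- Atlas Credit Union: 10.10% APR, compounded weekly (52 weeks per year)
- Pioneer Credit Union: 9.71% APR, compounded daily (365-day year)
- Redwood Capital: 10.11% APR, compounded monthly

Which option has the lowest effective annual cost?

Prairie Mutual

Prairie Mutual: compounded annually, EAR = 10.090%
Atlas Credit Union: (1 + 0.1010/52)^52 − 1 = 10.617%
Pioneer Credit Union: (1 + 0.0971/365)^365 − 1 = 10.196%
Redwood Capital: (1 + 0.1011/12)^12 − 1 = 10.592%
The lowest effective annual rate is Prairie Mutual at 10.090%.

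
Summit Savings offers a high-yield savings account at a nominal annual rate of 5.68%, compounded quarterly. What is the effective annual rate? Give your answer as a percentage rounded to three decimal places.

5.802%

EAR = (1 + 0.0568/4)^4 − 1.
= (1 + 0.014200)^4 − 1 = 1.058021 − 1 = 5.802%.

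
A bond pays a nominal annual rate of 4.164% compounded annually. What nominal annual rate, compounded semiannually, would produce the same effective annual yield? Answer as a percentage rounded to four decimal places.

Compounded annually, EAR = nominal = 0.041640.
Solve (1 + r/2)^2 = 1.041640: r/2 = 1.041640^(1/2) − 1 = 0.020608, so r = 0.041215 = 4.1215%.

4.1215%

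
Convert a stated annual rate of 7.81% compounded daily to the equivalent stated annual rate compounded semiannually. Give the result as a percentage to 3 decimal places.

7.964%

EAR = (1 + 0.0781/365)^365 − 1 = 0.081222.
Solve (1 + r/2)^2 = 1.081222: r/2 = 1.081222^(1/2) − 1 = 0.039818, so r = 0.079636 = 7.964%.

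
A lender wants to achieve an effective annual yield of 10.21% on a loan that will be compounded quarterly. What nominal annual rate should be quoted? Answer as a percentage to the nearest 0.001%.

(1 + r/4)^4 − 1 = 0.1021, so 1 + r/4 = 1.1021^(1/4).
r/4 = 0.024602, so r = 0.098408 = 9.841%.

9.841%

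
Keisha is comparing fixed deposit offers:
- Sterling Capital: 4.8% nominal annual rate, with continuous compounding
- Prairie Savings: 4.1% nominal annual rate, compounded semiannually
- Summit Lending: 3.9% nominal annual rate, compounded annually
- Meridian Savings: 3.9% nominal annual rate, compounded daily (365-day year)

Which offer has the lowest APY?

Summit Lending

Sterling Capital: e^0.048 − 1 = 4.917%
Prairie Savings: (1 + 0.041/2)^2 − 1 = 4.142%
Summit Lending: compounded annually, EAR = 3.900%
Meridian Savings: (1 + 0.039/365)^365 − 1 = 3.977%
The lowest effective annual rate is Summit Lending at 3.900%.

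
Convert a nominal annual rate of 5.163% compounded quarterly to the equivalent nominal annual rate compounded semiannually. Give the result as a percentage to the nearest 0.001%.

EAR = (1 + 0.05163/4)^4 − 1 = 0.052638.
Solve (1 + r/2)^2 = 1.052638: r/2 = 1.052638^(1/2) − 1 = 0.025982, so r = 0.051963 = 5.196%.

5.196%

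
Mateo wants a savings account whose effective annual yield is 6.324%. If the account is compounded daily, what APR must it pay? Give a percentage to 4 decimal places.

(1 + r/365)^365 − 1 = 0.06324, so 1 + r/365 = 1.06324^(1/365).
r/365 = 0.000168, so r = 0.061326 = 6.1326%.

6.1326%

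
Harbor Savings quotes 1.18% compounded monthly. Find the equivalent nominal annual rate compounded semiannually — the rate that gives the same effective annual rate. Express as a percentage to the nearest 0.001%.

EAR = (1 + 0.0118/12)^12 − 1 = 0.011864.
Solve (1 + r/2)^2 = 1.011864: r/2 = 1.011864^(1/2) − 1 = 0.005915, so r = 0.011829 = 1.183%.

1.183%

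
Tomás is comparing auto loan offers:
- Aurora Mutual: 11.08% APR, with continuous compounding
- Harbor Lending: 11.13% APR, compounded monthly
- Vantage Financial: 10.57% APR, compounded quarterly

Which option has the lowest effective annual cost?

Aurora Mutual: e^0.1108 − 1 = 11.717%
Harbor Lending: (1 + 0.1113/12)^12 − 1 = 11.716%
Vantage Financial: (1 + 0.1057/4)^4 − 1 = 10.996%
The lowest effective annual rate is Vantage Financial at 10.996%.

Vantage Financial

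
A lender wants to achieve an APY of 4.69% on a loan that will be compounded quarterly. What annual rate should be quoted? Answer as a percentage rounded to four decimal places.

(1 + r/4)^4 − 1 = 0.0469, so 1 + r/4 = 1.0469^(1/4).
r/4 = 0.011524, so r = 0.046097 = 4.6097%.

4.6097%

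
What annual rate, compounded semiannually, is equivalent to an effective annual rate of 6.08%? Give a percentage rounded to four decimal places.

5.9903%

(1 + r/2)^2 − 1 = 0.0608, so 1 + r/2 = 1.0608^(1/2).
r/2 = 0.029951, so r = 0.059903 = 5.9903%.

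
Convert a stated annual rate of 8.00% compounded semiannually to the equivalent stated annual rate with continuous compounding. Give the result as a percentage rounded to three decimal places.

EAR = (1 + 0.0800/2)^2 − 1 = 0.081600.
Equivalent continuous rate: r = ln(1 + 0.081600) = 0.078441 = 7.844%.

7.844%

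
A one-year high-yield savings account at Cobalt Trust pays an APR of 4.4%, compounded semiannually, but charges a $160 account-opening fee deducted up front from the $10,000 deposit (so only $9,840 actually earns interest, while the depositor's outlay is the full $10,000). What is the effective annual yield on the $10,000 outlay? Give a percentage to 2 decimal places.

2.78%

Value after one year: 9,840 × (1 + 0.044/2)^2 = 9,840 × 1.044484 = $10,277.72.
Effective yield on the $10,000 outlay: 10,277.72 / 10,000 − 1 = 0.027772 = 2.78%.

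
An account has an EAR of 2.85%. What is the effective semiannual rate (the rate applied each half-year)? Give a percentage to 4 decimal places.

1.4150%

The per-half-year rate i satisfies (1 + i)^2 = 1 + 0.0285.
i = 1.0285^(1/2) − 1 = 0.0141499 = 1.4150%.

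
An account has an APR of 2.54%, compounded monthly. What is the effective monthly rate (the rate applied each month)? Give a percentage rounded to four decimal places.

0.2117%

With a nominal annual rate compounded monthly, the periodic rate is the nominal rate divided by 12.
i = 0.0254 / 12 = 0.0021167 = 0.2117%.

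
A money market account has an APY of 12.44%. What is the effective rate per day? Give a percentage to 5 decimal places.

0.03213%

The per-day rate i satisfies (1 + i)^365 = 1 + 0.1244.
i = 1.1244^(1/365) − 1 = 0.0003213 = 0.03213%.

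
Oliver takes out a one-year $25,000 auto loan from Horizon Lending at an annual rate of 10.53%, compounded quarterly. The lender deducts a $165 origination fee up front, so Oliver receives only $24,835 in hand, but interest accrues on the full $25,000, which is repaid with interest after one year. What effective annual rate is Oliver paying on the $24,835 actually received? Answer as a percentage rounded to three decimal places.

11.690%

Amount owed after one year: 25,000 × (1 + 0.1053/4)^4 = 25,000 × 1.109531 = $27,738.29.
Effective rate on net proceeds: 27,738.29 / 24,835 − 1 = 0.116903 = 11.690%.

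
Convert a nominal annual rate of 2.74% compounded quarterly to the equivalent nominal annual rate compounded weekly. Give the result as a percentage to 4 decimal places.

2.7314%

EAR = (1 + 0.0274/4)^4 − 1 = 0.027683.
Solve (1 + r/52)^52 = 1.027683: r/52 = 1.027683^(1/52) − 1 = 0.000525, so r = 0.027314 = 2.7314%.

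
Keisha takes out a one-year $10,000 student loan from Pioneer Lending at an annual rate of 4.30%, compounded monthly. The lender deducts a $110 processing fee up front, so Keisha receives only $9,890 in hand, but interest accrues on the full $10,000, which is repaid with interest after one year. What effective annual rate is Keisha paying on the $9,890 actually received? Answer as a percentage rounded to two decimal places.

5.55%

Amount owed after one year: 10,000 × (1 + 0.0430/12)^12 = 10,000 × 1.043858 = $10,438.58.
Effective rate on net proceeds: 10,438.58 / 9,890 − 1 = 0.055468 = 5.55%.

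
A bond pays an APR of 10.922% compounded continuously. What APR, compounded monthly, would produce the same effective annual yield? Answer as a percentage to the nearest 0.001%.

10.972%

EAR under continuous compounding: e^0.10922 − 1 = 0.115408.
Solve (1 + r/12)^12 = 1.115408: r/12 = 1.115408^(1/12) − 1 = 0.009143, so r = 0.109719 = 10.972%.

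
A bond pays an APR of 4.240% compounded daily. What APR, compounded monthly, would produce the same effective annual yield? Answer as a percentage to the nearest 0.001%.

EAR = (1 + 0.04240/365)^365 − 1 = 0.043309.
Solve (1 + r/12)^12 = 1.043309: r/12 = 1.043309^(1/12) − 1 = 0.003539, so r = 0.042473 = 4.247%.

4.247%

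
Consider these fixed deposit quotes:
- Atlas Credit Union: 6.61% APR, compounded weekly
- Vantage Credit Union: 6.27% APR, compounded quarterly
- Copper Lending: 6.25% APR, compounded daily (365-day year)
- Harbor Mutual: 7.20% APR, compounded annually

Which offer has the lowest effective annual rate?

Atlas Credit Union: (1 + 0.0661/52)^52 − 1 = 6.829%
Vantage Credit Union: (1 + 0.0627/4)^4 − 1 = 6.419%
Copper Lending: (1 + 0.0625/365)^365 − 1 = 6.449%
Harbor Mutual: compounded annually, EAR = 7.200%
The lowest effective annual rate is Vantage Credit Union at 6.419%.

Vantage Credit Union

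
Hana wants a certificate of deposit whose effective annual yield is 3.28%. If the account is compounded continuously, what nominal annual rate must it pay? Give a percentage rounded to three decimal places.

3.227%

Continuous: nominal r satisfies e^r − 1 = 0.0328.
r = ln(1 + 0.0328) = ln(1.0328) = 0.032274 = 3.227%.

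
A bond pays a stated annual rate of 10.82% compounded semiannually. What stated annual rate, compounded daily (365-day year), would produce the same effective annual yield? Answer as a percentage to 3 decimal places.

10.539%

EAR = (1 + 0.1082/2)^2 − 1 = 0.111127.
Solve (1 + r/365)^365 = 1.111127: r/365 = 1.111127^(1/365) − 1 = 0.000289, so r = 0.105390 = 10.539%.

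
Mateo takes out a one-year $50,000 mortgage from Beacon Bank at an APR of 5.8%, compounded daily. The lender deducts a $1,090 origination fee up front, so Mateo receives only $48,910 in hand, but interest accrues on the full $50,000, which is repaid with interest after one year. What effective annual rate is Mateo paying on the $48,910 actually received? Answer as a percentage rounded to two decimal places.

8.33%

Amount owed after one year: 50,000 × (1 + 0.058/365)^365 = 50,000 × 1.059710 = $52,985.51.
Effective rate on net proceeds: 52,985.51 / 48,910 − 1 = 0.083327 = 8.33%.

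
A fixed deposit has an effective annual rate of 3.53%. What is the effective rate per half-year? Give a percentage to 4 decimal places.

The per-half-year rate i satisfies (1 + i)^2 = 1 + 0.0353.
i = 1.0353^(1/2) − 1 = 0.0174969 = 1.7497%.

1.7497%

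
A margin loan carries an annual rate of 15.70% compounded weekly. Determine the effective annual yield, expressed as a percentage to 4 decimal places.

EAR = (1 + 0.1570/52)^52 − 1.
= (1 + 0.003019)^52 − 1 = 1.169719 − 1 = 16.9719%.

16.9719%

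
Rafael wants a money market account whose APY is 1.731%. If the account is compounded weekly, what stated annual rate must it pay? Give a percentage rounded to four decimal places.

1.7165%

(1 + r/52)^52 − 1 = 0.01731, so 1 + r/52 = 1.01731^(1/52).
r/52 = 0.000330, so r = 0.017165 = 1.7165%.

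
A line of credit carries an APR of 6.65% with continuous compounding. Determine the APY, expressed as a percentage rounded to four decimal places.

With continuous compounding, EAR = e^0.0665 − 1.
e^0.0665 = 1.068761, so EAR = 0.068761 = 6.8761%.

6.8761%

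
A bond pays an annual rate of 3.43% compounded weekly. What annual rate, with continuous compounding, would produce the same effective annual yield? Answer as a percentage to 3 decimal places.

3.429%

EAR = (1 + 0.0343/52)^52 − 1 = 0.034883.
Equivalent continuous rate: r = ln(1 + 0.034883) = 0.034289 = 3.429%.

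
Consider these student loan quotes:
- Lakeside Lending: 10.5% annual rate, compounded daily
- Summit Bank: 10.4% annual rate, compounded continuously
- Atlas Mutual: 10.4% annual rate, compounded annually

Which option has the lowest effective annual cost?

Atlas Mutual

Lakeside Lending: (1 + 0.105/365)^365 − 1 = 11.069%
Summit Bank: e^0.104 − 1 = 10.960%
Atlas Mutual: compounded annually, EAR = 10.400%
The lowest effective annual rate is Atlas Mutual at 10.400%.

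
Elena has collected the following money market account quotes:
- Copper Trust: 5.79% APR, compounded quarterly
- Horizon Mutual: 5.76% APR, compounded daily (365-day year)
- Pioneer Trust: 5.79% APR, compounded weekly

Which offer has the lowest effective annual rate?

Copper Trust: (1 + 0.0579/4)^4 − 1 = 5.917%
Horizon Mutual: (1 + 0.0576/365)^365 − 1 = 5.929%
Pioneer Trust: (1 + 0.0579/52)^52 − 1 = 5.957%
The lowest effective annual rate is Copper Trust at 5.917%.

Copper Trust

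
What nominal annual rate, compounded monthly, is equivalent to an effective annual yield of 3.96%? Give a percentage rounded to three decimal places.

(1 + r/12)^12 − 1 = 0.0396, so 1 + r/12 = 1.0396^(1/12).
r/12 = 0.003242, so r = 0.038899 = 3.890%.

3.890%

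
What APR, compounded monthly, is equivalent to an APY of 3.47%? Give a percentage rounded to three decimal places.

3.416%

(1 + r/12)^12 − 1 = 0.0347, so 1 + r/12 = 1.0347^(1/12).
r/12 = 0.002847, so r = 0.034160 = 3.416%.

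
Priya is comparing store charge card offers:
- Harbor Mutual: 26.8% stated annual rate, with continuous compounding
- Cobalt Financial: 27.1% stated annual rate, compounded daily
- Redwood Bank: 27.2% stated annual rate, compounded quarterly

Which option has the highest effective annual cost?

Cobalt Financial

Harbor Mutual: e^0.268 − 1 = 30.735%
Cobalt Financial: (1 + 0.271/365)^365 − 1 = 31.114%
Redwood Bank: (1 + 0.272/4)^4 − 1 = 30.102%
The highest effective annual rate is Cobalt Financial at 31.114%.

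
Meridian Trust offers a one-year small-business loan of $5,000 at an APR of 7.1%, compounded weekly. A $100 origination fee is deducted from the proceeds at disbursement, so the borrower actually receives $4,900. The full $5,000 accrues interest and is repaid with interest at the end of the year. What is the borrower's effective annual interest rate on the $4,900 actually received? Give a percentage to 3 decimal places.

9.544%

Amount owed after one year: 5,000 × (1 + 0.071/52)^52 = 5,000 × 1.073529 = $5,367.65.
Effective rate on net proceeds: 5,367.65 / 4,900 − 1 = 0.095438 = 9.544%.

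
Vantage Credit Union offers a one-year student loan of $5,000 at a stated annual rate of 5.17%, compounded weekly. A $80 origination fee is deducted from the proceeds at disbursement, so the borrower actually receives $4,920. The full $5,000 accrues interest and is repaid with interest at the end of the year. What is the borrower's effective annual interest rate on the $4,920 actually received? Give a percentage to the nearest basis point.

Amount owed after one year: 5,000 × (1 + 0.0517/52)^52 = 5,000 × 1.053033 = $5,265.16.
Effective rate on net proceeds: 5,265.16 / 4,920 − 1 = 0.070155 = 7.02%.

7.02%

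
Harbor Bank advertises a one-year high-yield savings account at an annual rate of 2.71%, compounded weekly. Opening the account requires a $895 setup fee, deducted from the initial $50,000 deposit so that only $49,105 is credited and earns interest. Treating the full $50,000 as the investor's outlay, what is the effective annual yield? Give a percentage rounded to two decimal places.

0.91%

Value after one year: 49,105 × (1 + 0.0271/52)^52 = 49,105 × 1.027463 = $50,453.58.
Effective yield on the $50,000 outlay: 50,453.58 / 50,000 − 1 = 0.009072 = 0.91%.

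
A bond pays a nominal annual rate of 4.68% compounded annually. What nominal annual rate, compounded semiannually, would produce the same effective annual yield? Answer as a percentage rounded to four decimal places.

Compounded annually, EAR = nominal = 0.046800.
Solve (1 + r/2)^2 = 1.046800: r/2 = 1.046800^(1/2) − 1 = 0.023132, so r = 0.046265 = 4.6265%.

4.6265%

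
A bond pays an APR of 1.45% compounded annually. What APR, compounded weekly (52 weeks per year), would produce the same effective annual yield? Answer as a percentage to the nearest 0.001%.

Compounded annually, EAR = nominal = 0.014500.
Solve (1 + r/52)^52 = 1.014500: r/52 = 1.014500^(1/52) − 1 = 0.000277, so r = 0.014398 = 1.440%.

1.440%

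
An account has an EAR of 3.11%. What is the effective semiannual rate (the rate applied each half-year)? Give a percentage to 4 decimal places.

The per-half-year rate i satisfies (1 + i)^2 = 1 + 0.0311.
i = 1.0311^(1/2) − 1 = 0.0154309 = 1.5431%.

1.5431%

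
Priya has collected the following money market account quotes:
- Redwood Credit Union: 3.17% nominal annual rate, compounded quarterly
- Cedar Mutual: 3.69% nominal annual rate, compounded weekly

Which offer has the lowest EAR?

Redwood Credit Union

Redwood Credit Union: (1 + 0.0317/4)^4 − 1 = 3.208%
Cedar Mutual: (1 + 0.0369/52)^52 − 1 = 3.758%
The lowest effective annual rate is Redwood Credit Union at 3.208%.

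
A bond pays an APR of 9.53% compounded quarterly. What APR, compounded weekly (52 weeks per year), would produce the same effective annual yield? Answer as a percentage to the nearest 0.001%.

EAR = (1 + 0.0953/4)^4 − 1 = 0.098760.
Solve (1 + r/52)^52 = 1.098760: r/52 = 1.098760^(1/52) − 1 = 0.001813, so r = 0.094268 = 9.427%.

9.427%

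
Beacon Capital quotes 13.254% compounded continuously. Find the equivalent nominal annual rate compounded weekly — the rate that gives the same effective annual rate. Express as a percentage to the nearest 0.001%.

13.271%

EAR under continuous compounding: e^0.13254 − 1 = 0.141725.
Solve (1 + r/52)^52 = 1.141725: r/52 = 1.141725^(1/52) − 1 = 0.002552, so r = 0.132709 = 13.271%.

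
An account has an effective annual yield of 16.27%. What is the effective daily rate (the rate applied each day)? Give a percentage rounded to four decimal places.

The per-day rate i satisfies (1 + i)^365 = 1 + 0.1627.
i = 1.1627^(1/365) − 1 = 0.0004131 = 0.0413%.

0.0413%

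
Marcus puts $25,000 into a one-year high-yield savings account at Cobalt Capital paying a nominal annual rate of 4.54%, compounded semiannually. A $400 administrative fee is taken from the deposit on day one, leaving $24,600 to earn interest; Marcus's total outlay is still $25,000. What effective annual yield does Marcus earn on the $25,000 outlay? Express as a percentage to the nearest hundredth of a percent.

2.92%

Value after one year: 24,600 × (1 + 0.0454/2)^2 = 24,600 × 1.045915 = $25,729.52.
Effective yield on the $25,000 outlay: 25,729.52 / 25,000 − 1 = 0.029181 = 2.92%.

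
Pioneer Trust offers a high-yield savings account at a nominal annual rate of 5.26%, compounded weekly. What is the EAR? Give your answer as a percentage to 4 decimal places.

5.3980%

EAR = (1 + 0.0526/52)^52 − 1.
= (1 + 0.001012)^52 − 1 = 1.053980 − 1 = 5.3980%.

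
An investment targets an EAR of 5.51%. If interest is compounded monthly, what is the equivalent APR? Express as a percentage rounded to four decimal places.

5.3756%

(1 + r/12)^12 − 1 = 0.0551, so 1 + r/12 = 1.0551^(1/12).
r/12 = 0.004480, so r = 0.053756 = 5.3756%.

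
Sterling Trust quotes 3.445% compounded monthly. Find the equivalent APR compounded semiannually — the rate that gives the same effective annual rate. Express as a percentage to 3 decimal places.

3.470%

EAR = (1 + 0.03445/12)^12 − 1 = 0.034999.
Solve (1 + r/2)^2 = 1.034999: r/2 = 1.034999^(1/2) − 1 = 0.017349, so r = 0.034698 = 3.470%.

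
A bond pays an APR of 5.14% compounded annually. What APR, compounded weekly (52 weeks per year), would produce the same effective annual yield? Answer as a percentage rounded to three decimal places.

5.015%

Compounded annually, EAR = nominal = 0.051400.
Solve (1 + r/52)^52 = 1.051400: r/52 = 1.051400^(1/52) − 1 = 0.000964, so r = 0.050147 = 5.015%.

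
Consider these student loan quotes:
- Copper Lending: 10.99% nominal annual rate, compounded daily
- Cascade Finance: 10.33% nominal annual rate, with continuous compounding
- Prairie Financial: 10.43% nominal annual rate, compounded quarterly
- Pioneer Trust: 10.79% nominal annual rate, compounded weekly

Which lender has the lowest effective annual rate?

Prairie Financial

Copper Lending: (1 + 0.1099/365)^365 − 1 = 11.615%
Cascade Finance: e^0.1033 − 1 = 10.882%
Prairie Financial: (1 + 0.1043/4)^4 − 1 = 10.845%
Pioneer Trust: (1 + 0.1079/52)^52 − 1 = 11.381%
The lowest effective annual rate is Prairie Financial at 10.845%.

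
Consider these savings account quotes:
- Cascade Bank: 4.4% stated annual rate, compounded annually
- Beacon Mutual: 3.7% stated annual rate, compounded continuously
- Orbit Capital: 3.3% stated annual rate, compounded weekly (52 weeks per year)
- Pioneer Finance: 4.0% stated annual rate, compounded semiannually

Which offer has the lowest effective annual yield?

Orbit Capital

Cascade Bank: compounded annually, EAR = 4.400%
Beacon Mutual: e^0.037 − 1 = 3.769%
Orbit Capital: (1 + 0.033/52)^52 − 1 = 3.354%
Pioneer Finance: (1 + 0.040/2)^2 − 1 = 4.040%
The lowest effective annual rate is Orbit Capital at 3.354%.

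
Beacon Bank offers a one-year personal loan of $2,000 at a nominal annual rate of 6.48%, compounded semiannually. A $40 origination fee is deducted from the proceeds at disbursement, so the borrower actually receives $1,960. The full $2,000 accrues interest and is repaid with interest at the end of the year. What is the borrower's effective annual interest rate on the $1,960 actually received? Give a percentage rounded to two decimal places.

8.76%

Amount owed after one year: 2,000 × (1 + 0.0648/2)^2 = 2,000 × 1.065850 = $2,131.70.
Effective rate on net proceeds: 2,131.70 / 1,960 − 1 = 0.087602 = 8.76%.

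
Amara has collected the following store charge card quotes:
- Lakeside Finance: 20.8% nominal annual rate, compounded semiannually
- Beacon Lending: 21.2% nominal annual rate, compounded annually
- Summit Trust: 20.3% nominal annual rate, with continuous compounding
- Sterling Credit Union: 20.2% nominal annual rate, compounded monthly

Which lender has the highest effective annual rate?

Lakeside Finance: (1 + 0.208/2)^2 − 1 = 21.882%
Beacon Lending: compounded annually, EAR = 21.200%
Summit Trust: e^0.203 − 1 = 22.507%
Sterling Credit Union: (1 + 0.202/12)^12 − 1 = 22.179%
The highest effective annual rate is Summit Trust at 22.507%.

Summit Trust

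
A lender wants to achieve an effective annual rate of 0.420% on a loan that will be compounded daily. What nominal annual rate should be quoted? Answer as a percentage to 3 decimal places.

0.419%

(1 + r/365)^365 − 1 = 0.00420, so 1 + r/365 = 1.00420^(1/365).
r/365 = 0.000011, so r = 0.004191 = 0.419%.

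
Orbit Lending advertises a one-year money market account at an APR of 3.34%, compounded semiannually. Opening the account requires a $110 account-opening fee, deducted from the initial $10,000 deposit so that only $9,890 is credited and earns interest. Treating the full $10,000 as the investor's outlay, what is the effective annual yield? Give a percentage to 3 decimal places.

2.231%

Value after one year: 9,890 × (1 + 0.0334/2)^2 = 9,890 × 1.033679 = $10,223.08.
Effective yield on the $10,000 outlay: 10,223.08 / 10,000 − 1 = 0.022308 = 2.231%.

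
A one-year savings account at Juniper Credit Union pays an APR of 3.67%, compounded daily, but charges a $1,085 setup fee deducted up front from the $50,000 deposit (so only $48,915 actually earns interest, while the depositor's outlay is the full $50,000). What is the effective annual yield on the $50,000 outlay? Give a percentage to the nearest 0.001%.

1.487%

Value after one year: 48,915 × (1 + 0.0367/365)^365 = 48,915 × 1.037380 = $50,743.44.
Effective yield on the $50,000 outlay: 50,743.44 / 50,000 − 1 = 0.014869 = 1.487%.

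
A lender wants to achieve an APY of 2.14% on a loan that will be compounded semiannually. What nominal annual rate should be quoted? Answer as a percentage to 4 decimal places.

2.1287%

(1 + r/2)^2 − 1 = 0.0214, so 1 + r/2 = 1.0214^(1/2).
r/2 = 0.010643, so r = 0.021287 = 2.1287%.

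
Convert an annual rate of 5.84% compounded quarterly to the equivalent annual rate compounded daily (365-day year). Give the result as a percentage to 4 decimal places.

5.7982%

EAR = (1 + 0.0584/4)^4 − 1 = 0.059691.
Solve (1 + r/365)^365 = 1.059691: r/365 = 1.059691^(1/365) − 1 = 0.000159, so r = 0.057982 = 5.7982%.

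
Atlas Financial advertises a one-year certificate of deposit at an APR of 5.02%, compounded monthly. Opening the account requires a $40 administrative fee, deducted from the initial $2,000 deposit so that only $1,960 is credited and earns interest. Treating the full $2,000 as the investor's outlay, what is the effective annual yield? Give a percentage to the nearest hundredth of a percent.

Value after one year: 1,960 × (1 + 0.0502/12)^12 = 1,960 × 1.051371 = $2,060.69.
Effective yield on the $2,000 outlay: 2,060.69 / 2,000 − 1 = 0.030344 = 3.03%.

3.03%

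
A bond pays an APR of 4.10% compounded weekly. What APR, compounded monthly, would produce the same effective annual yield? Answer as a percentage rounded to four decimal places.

4.1054%

EAR = (1 + 0.0410/52)^52 − 1 = 0.041835.
Solve (1 + r/12)^12 = 1.041835: r/12 = 1.041835^(1/12) − 1 = 0.003421, so r = 0.041054 = 4.1054%.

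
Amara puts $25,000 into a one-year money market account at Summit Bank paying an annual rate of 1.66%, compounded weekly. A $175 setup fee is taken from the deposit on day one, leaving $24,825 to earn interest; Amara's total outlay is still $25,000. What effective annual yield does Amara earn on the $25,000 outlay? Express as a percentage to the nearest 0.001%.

0.962%

Value after one year: 24,825 × (1 + 0.0166/52)^52 = 24,825 × 1.016736 = $25,240.47.
Effective yield on the $25,000 outlay: 25,240.47 / 25,000 − 1 = 0.009619 = 0.962%.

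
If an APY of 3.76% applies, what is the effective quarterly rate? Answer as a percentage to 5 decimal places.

The per-quarter rate i satisfies (1 + i)^4 = 1 + 0.0376.
i = 1.0376^(1/4) − 1 = 0.0092703 = 0.92703%.

0.92703%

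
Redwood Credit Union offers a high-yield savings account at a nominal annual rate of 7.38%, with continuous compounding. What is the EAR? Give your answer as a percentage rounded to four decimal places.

With continuous compounding, EAR = e^0.0738 − 1.
e^0.0738 = 1.076591, so EAR = 0.076591 = 7.6591%.

7.6591%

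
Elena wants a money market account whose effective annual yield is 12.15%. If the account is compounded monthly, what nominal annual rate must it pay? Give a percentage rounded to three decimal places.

(1 + r/12)^12 − 1 = 0.1215, so 1 + r/12 = 1.1215^(1/12).
r/12 = 0.009601, so r = 0.115217 = 11.522%.

11.522%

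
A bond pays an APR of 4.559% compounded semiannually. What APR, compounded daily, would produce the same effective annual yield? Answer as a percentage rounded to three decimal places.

EAR = (1 + 0.04559/2)^2 − 1 = 0.046110.
Solve (1 + r/365)^365 = 1.046110: r/365 = 1.046110^(1/365) − 1 = 0.000124, so r = 0.045081 = 4.508%.

4.508%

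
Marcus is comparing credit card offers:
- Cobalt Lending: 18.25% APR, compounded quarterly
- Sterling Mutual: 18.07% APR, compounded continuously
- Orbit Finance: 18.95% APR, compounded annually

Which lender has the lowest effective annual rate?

Cobalt Lending: (1 + 0.1825/4)^4 − 1 = 19.537%
Sterling Mutual: e^0.1807 − 1 = 19.806%
Orbit Finance: compounded annually, EAR = 18.950%
The lowest effective annual rate is Orbit Finance at 18.950%.

Orbit Finance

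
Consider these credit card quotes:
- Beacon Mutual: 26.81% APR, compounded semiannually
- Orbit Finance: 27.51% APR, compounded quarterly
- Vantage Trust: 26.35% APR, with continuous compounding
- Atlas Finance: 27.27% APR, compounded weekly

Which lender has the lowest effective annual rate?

Beacon Mutual: (1 + 0.2681/2)^2 − 1 = 28.607%
Orbit Finance: (1 + 0.2751/4)^4 − 1 = 30.480%
Vantage Trust: e^0.2635 − 1 = 30.148%
Atlas Finance: (1 + 0.2727/52)^52 − 1 = 31.257%
The lowest effective annual rate is Beacon Mutual at 28.607%.

Beacon Mutual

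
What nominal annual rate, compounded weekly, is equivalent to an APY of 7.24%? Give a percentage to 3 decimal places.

6.995%

(1 + r/52)^52 − 1 = 0.0724, so 1 + r/52 = 1.0724^(1/52).
r/52 = 0.001345, so r = 0.069946 = 6.995%.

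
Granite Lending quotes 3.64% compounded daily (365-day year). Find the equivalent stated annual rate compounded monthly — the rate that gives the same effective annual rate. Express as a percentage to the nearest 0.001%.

EAR = (1 + 0.0364/365)^365 − 1 = 0.037069.
Solve (1 + r/12)^12 = 1.037069: r/12 = 1.037069^(1/12) − 1 = 0.003038, so r = 0.036453 = 3.645%.

3.645%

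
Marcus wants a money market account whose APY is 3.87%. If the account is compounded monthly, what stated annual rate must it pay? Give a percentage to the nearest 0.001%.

(1 + r/12)^12 − 1 = 0.0387, so 1 + r/12 = 1.0387^(1/12).
r/12 = 0.003169, so r = 0.038030 = 3.803%.

3.803%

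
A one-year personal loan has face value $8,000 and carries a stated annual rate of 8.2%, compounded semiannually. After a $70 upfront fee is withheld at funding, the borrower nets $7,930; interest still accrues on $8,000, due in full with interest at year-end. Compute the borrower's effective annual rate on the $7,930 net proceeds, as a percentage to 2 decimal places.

Amount owed after one year: 8,000 × (1 + 0.082/2)^2 = 8,000 × 1.083681 = $8,669.45.
Effective rate on net proceeds: 8,669.45 / 7,930 − 1 = 0.093247 = 9.32%.

9.32%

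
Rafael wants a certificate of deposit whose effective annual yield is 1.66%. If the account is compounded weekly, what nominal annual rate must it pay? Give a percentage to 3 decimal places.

1.647%

(1 + r/52)^52 − 1 = 0.0166, so 1 + r/52 = 1.0166^(1/52).
r/52 = 0.000317, so r = 0.016466 = 1.647%.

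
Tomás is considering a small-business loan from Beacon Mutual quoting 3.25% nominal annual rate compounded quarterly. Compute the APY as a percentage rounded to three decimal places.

3.290%

EAR = (1 + 0.0325/4)^4 − 1.
= 1.032898 − 1 = 3.290%.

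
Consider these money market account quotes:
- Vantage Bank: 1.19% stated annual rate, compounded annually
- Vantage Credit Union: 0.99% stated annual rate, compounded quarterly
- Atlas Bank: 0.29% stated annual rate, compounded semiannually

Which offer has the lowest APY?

Vantage Bank: compounded annually, EAR = 1.190%
Vantage Credit Union: (1 + 0.0099/4)^4 − 1 = 0.994%
Atlas Bank: (1 + 0.0029/2)^2 − 1 = 0.290%
The lowest effective annual rate is Atlas Bank at 0.290%.

Atlas Bank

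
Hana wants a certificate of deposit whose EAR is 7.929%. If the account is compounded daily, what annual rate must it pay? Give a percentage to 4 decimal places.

7.6311%

(1 + r/365)^365 − 1 = 0.07929, so 1 + r/365 = 1.07929^(1/365).
r/365 = 0.000209, so r = 0.076311 = 7.6311%.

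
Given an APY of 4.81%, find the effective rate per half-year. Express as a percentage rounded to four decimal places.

2.3768%

The per-half-year rate i satisfies (1 + i)^2 = 1 + 0.0481.
i = 1.0481^(1/2) − 1 = 0.0237676 = 2.3768%.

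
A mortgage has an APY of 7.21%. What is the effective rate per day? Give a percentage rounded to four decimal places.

0.0191%

The per-day rate i satisfies (1 + i)^365 = 1 + 0.0721.
i = 1.0721^(1/365) − 1 = 0.0001908 = 0.0191%.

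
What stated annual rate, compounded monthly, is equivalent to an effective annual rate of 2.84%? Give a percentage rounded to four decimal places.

2.8037%

(1 + r/12)^12 − 1 = 0.0284, so 1 + r/12 = 1.0284^(1/12).
r/12 = 0.002336, so r = 0.028037 = 2.8037%.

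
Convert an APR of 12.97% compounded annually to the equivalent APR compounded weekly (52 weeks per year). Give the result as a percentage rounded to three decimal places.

Compounded annually, EAR = nominal = 0.129700.
Solve (1 + r/52)^52 = 1.129700: r/52 = 1.129700^(1/52) − 1 = 0.002348, so r = 0.122095 = 12.210%.

12.210%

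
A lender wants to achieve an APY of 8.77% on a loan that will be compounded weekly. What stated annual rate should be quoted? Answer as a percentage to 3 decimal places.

(1 + r/52)^52 − 1 = 0.0877, so 1 + r/52 = 1.0877^(1/52).
r/52 = 0.001618, so r = 0.084133 = 8.413%.

8.413%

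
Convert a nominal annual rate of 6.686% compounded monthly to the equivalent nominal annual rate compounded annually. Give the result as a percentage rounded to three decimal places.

EAR = (1 + 0.06686/12)^12 − 1 = 0.068947.
Compounded annually, the equivalent nominal rate is the EAR itself: 6.895%.

6.895%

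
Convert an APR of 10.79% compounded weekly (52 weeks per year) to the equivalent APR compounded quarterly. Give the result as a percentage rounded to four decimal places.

EAR = (1 + 0.1079/52)^52 − 1 = 0.113812.
Solve (1 + r/4)^4 = 1.113812: r/4 = 1.113812^(1/4) − 1 = 0.027313, so r = 0.109254 = 10.9254%.

10.9254%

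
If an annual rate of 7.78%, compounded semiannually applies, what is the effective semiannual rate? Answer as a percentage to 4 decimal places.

3.8900%

With a nominal annual rate compounded semiannually, the periodic rate is the nominal rate divided by 2.
i = 0.0778 / 2 = 0.0389000 = 3.8900%.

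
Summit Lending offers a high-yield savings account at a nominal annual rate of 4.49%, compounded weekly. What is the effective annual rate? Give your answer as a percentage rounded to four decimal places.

EAR = (1 + 0.0449/52)^52 − 1.
= 1.045903 − 1 = 4.5903%.

4.5903%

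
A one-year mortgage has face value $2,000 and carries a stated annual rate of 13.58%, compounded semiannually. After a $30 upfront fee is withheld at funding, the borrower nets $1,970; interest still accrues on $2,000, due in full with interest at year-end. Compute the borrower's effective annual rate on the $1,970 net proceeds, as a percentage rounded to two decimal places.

Amount owed after one year: 2,000 × (1 + 0.1358/2)^2 = 2,000 × 1.140410 = $2,280.82.
Effective rate on net proceeds: 2,280.82 / 1,970 − 1 = 0.157777 = 15.78%.

15.78%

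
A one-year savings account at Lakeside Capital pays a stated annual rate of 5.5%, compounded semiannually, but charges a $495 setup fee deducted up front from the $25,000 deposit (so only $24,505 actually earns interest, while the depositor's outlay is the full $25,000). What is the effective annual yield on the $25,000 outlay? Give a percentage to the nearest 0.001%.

Value after one year: 24,505 × (1 + 0.055/2)^2 = 24,505 × 1.055756 = $25,871.31.
Effective yield on the $25,000 outlay: 25,871.31 / 25,000 − 1 = 0.034852 = 3.485%.

3.485%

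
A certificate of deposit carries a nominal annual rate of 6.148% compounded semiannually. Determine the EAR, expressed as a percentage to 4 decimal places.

EAR = (1 + 0.06148/2)^2 − 1.
= 1.062425 − 1 = 6.2425%.

6.2425%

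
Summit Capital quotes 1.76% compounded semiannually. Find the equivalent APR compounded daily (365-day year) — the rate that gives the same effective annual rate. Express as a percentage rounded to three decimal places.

EAR = (1 + 0.0176/2)^2 − 1 = 0.017677.
Solve (1 + r/365)^365 = 1.017677: r/365 = 1.017677^(1/365) − 1 = 0.000048, so r = 0.017523 = 1.752%.

1.752%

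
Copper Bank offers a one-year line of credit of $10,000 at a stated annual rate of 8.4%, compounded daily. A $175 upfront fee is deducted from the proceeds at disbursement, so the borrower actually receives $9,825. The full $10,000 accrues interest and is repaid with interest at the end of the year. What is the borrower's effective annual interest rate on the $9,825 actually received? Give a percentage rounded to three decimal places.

10.699%

Amount owed after one year: 10,000 × (1 + 0.084/365)^365 = 10,000 × 1.087618 = $10,876.18.
Effective rate on net proceeds: 10,876.18 / 9,825 − 1 = 0.106991 = 10.699%.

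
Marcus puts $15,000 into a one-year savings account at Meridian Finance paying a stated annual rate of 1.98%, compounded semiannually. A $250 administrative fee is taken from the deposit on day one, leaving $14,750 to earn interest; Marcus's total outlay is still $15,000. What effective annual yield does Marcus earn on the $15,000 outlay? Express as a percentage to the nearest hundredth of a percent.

Value after one year: 14,750 × (1 + 0.0198/2)^2 = 14,750 × 1.019898 = $15,043.50.
Effective yield on the $15,000 outlay: 15,043.50 / 15,000 − 1 = 0.002900 = 0.29%.

0.29%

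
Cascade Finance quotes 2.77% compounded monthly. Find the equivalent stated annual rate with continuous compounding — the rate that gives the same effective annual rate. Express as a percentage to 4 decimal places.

EAR = (1 + 0.0277/12)^12 − 1 = 0.028054.
Equivalent continuous rate: r = ln(1 + 0.028054) = 0.027668 = 2.7668%.

2.7668%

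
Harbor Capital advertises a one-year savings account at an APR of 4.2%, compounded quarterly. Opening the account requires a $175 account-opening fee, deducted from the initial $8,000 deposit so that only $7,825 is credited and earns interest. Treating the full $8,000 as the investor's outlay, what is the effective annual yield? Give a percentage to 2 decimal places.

Value after one year: 7,825 × (1 + 0.042/4)^4 = 7,825 × 1.042666 = $8,158.86.
Effective yield on the $8,000 outlay: 8,158.86 / 8,000 − 1 = 0.019858 = 1.99%.

1.99%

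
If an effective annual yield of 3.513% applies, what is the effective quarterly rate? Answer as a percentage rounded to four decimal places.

0.8669%

The per-quarter rate i satisfies (1 + i)^4 = 1 + 0.03513.
i = 1.03513^(1/4) − 1 = 0.0086691 = 0.8669%.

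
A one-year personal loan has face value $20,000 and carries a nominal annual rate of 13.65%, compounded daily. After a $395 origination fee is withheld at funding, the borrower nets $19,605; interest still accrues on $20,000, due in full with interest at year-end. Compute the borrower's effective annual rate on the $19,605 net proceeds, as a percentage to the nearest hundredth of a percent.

Amount owed after one year: 20,000 × (1 + 0.1365/365)^365 = 20,000 × 1.146226 = $22,924.51.
Effective rate on net proceeds: 22,924.51 / 19,605 − 1 = 0.169320 = 16.93%.

16.93%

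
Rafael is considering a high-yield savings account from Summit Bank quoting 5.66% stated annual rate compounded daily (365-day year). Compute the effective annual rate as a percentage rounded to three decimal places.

EAR = (1 + 0.0566/365)^365 − 1.
= (1 + 0.000155)^365 − 1 = 1.058228 − 1 = 5.823%.

5.823%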